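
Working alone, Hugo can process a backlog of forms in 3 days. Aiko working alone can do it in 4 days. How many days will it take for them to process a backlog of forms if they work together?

12/7 days

Combined rate: 1/3 + 1/4 = (4 + 3)/12 = 7/12 per day.
Time = 1 ÷ (7/12) = 12/7 days.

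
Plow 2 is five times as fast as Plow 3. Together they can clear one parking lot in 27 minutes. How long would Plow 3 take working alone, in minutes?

Let Plow 3's rate be r; then Plow 2's rate is 5r, so together (5 + 1)r = 6r = 1/27.
Thus r = 1/162 per minute.
Plow 3 alone: 162 minutes; Plow 2 alone: 162/5 minutes.

162 minutes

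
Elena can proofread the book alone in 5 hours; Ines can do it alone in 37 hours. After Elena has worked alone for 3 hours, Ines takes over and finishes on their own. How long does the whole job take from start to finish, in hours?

89/5 hours

In 3 hours Elena does 3/5 of the job, leaving 2/5.
Ines works at 1/37 per hour, so finishing takes 2/5 ÷ 1/37 = 74/5 hours.
Total time = 3 + 74/5 = 89/5 hours.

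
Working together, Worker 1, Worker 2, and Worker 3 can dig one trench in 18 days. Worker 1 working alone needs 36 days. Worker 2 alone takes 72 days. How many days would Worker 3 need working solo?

72 days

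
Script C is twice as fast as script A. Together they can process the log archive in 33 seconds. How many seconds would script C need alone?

99/2 seconds

Let script A's rate be r; then script C's rate is 2r, so together (2 + 1)r = 3r = 1/33.
Thus r = 1/99 per second.
Script A alone: 99 seconds; script C alone: 99/2 seconds.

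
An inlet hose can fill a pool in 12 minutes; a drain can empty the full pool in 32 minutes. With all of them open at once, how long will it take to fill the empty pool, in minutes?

Net rate = 1/12 − 1/32 = (8 − 3)/96 = 5/96 per minute.
Filling time = 1 ÷ (5/96) = 96/5 minutes.

96/5 minutes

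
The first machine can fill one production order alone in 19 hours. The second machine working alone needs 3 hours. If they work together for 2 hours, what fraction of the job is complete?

44/57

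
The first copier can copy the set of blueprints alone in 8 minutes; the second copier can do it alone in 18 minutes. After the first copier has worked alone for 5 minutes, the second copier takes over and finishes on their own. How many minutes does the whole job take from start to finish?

47/4 minutes

In 5 minutes the first copier does 5/8 of the job, leaving 3/8.
The second copier works at 1/18 per minute, so finishing takes 3/8 ÷ 1/18 = 27/4 minutes.
Total time = 5 + 27/4 = 47/4 minutes.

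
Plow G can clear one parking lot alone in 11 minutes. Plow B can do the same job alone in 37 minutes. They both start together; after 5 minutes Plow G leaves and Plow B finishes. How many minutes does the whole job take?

222/11 minutes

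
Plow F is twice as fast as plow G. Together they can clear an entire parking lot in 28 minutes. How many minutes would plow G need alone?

Let plow G's rate be r; then plow F's rate is 2r, so together (2 + 1)r = 3r = 1/28.
Thus r = 1/84 per minute.
Plow G alone: 84 minutes; plow F alone: 42 minutes.

84 minutes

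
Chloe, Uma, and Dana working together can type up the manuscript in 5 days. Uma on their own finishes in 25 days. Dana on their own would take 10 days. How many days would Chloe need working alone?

50/3 days

Combined rate is 1/5 per day.
Known contribution: 1/25 + 1/10 = (2 + 5)/50 = 7/50 per day.
So Chloe's rate is 1/5 − 7/50 = 3/50, meaning 50/3 days alone.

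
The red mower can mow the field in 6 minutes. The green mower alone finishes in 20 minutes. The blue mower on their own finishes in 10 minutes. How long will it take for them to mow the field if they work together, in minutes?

Combined rate: 1/6 + 1/20 + 1/10 = (10 + 3 + 6)/60 = 19/60 per minute.
Time = 1 ÷ (19/60) = 60/19 minutes.

60/19 minutes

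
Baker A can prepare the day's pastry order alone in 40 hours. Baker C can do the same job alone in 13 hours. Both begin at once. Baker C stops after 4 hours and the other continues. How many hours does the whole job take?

360/13 hours

In the first 4 hours the combined rate is 53/520, so 53/130 of the job is done, leaving 77/130.
After Baker C leaves the rate is 1/40 per hour; the remaining 77/130 takes 308/13 hours.
Total = 4 + 308/13 = 360/13 hours.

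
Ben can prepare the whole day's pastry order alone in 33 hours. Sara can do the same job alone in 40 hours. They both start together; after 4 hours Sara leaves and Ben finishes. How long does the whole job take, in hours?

In the first 4 hours the combined rate is 73/1320, so 73/330 of the job is done, leaving 257/330.
After Sara leaves the rate is 1/33 per hour; the remaining 257/330 takes 257/10 hours.
Total = 4 + 257/10 = 297/10 hours.

297/10 hours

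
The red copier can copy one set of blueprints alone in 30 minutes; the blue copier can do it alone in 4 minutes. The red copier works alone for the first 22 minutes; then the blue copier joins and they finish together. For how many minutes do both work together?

16/17 minutes

In 22 minutes the red copier does 22/30 = 11/15 of the job, leaving 4/15.
The red copier and the blue copier together work at 17/60 per minute, so finishing takes 4/15 ÷ 17/60 = 16/17 minutes.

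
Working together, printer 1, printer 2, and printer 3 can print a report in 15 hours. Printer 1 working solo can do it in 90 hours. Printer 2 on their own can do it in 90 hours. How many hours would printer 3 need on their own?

Combined rate is 1/15 per hour.
Known contribution: 1/90 + 1/90 = (1 + 1)/90 = 2/90 = 1/45 per hour.
So printer 3's rate is 1/15 − 1/45 = 2/45, meaning 45/2 hours alone.

45/2 hours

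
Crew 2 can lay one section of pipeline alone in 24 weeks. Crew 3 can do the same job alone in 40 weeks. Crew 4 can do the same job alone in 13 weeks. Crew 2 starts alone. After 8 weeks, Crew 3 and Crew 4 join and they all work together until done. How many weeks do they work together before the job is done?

65/14 weeks

In the first 8 weeks Crew 2 alone does 8/24 = 1/3 of the job, leaving 2/3.
Once everyone is working, combined rate: 1/24 + 1/40 + 1/13 = (65 + 39 + 120)/1560 = 224/1560 = 28/195 per week.
Remaining 2/3 at 28/195 per week takes 65/14 weeks.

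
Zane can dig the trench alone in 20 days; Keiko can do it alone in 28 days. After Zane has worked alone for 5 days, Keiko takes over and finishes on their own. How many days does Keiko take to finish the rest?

21 days

In 5 days Zane does 5/20 = 1/4 of the job, leaving 3/4.
Keiko works at 1/28 per day, so finishing takes 3/4 ÷ 1/28 = 21 days.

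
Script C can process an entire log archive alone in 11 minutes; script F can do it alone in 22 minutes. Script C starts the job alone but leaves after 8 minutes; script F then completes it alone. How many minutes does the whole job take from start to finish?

14 minutes

In 8 minutes script C does 8/11 of the job, leaving 3/11.
Script F works at 1/22 per minute, so finishing takes 3/11 ÷ 1/22 = 6 minutes.
Total time = 8 + 6 = 14 minutes.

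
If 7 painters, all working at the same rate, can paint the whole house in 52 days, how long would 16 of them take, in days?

Total work is 7·52 = 364 painter-days.
With 16 painters: 364/16 = 91/4 days.

91/4 days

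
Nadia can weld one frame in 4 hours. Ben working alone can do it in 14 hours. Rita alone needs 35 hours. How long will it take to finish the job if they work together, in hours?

20/7 hours

Combined rate: 1/4 + 1/14 + 1/35 = (35 + 10 + 4)/140 = 49/140 = 7/20 per hour.
Time = 1 ÷ (7/20) = 20/7 hours.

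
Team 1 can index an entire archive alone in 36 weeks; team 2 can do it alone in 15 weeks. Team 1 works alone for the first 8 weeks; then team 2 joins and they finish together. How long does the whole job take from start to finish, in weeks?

276/17 weeks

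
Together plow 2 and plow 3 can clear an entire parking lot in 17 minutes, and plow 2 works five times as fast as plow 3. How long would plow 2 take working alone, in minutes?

Let plow 3's rate be r; then plow 2's rate is 5r, so together (5 + 1)r = 6r = 1/17.
Thus r = 1/102 per minute.
Plow 3 alone: 102 minutes; plow 2 alone: 102/5 minutes.

102/5 minutes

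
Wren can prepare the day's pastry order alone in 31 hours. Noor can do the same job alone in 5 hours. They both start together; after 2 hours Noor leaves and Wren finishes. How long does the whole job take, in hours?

93/5 hours

In the first 2 hours the combined rate is 36/155, so 72/155 of the job is done, leaving 83/155.
After Noor leaves the rate is 1/31 per hour; the remaining 83/155 takes 83/5 hours.
Total = 2 + 83/5 = 93/5 hours.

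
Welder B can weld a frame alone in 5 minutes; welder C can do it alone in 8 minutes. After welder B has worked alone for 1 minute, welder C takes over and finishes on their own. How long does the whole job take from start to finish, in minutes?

37/5 minutes

In 1 minute welder B does 1/5 of the job, leaving 4/5.
Welder C works at 1/8 per minute, so finishing takes 4/5 ÷ 1/8 = 32/5 minutes.
Total time = 1 + 32/5 = 37/5 minutes.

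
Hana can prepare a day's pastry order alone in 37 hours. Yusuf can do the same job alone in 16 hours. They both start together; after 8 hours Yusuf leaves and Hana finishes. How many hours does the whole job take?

37/2 hours

In the first 8 hours the combined rate is 53/592, so 53/74 of the job is done, leaving 21/74.
After Yusuf leaves the rate is 1/37 per hour; the remaining 21/74 takes 21/2 hours.
Total = 8 + 21/2 = 37/2 hours.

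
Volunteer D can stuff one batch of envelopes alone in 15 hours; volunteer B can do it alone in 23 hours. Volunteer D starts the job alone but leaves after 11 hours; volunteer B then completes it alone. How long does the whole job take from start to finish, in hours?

257/15 hours

In 11 hours volunteer D does 11/15 of the job, leaving 4/15.
Volunteer B works at 1/23 per hour, so finishing takes 4/15 ÷ 1/23 = 92/15 hours.
Total time = 11 + 92/15 = 257/15 hours.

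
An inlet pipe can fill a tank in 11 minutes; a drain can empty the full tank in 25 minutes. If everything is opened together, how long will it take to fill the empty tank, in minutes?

Net rate = 1/11 − 1/25 = (25 − 11)/275 = 14/275 per minute.
Filling time = 1 ÷ (14/275) = 275/14 minutes.

275/14 minutes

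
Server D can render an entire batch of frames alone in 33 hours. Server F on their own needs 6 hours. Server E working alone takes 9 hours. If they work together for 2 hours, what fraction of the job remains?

38/99

Combined rate: 1/33 + 1/6 + 1/9 = (6 + 33 + 22)/198 = 61/198 per hour.
In 2 hours they complete 2·61/198 = 61/99 of the job.
So 38/99 remains.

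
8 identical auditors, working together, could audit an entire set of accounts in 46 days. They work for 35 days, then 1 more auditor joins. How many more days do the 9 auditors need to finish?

One auditor does 1/368 of the job per day.
After 35 days with 8 auditors, 35/46 is done (11/46 left).
With 9 auditors the rate is 9/368, so the rest takes 11/46 ÷ 9/368 = 88/9 days.

88/9 days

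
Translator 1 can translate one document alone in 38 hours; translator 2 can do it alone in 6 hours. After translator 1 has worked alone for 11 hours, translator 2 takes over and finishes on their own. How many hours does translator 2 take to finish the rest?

81/19 hours

In 11 hours translator 1 does 11/38 of the job, leaving 27/38.
Translator 2 works at 1/6 per hour, so finishing takes 27/38 ÷ 1/6 = 81/19 hours.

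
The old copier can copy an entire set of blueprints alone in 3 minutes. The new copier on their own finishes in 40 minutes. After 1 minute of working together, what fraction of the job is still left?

77/120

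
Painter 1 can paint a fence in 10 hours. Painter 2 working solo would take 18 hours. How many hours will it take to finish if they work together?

Combined rate: 1/10 + 1/18 = (9 + 5)/90 = 14/90 = 7/45 per hour.
Time = 1 ÷ (7/45) = 45/7 hours.

45/7 hours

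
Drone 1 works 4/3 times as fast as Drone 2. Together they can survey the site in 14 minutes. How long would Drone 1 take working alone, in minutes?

Let Drone 2's rate be r; then Drone 1's rate is (4/3)r, so together (4/3 + 1)r = (7/3)r = 1/14.
Thus r = 3/98 per minute.
Drone 2 alone: 98/3 minutes; Drone 1 alone: 49/2 minutes.

49/2 minutes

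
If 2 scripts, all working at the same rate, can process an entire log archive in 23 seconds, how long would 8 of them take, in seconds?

23/4 seconds

Total work is 2·23 = 46 script-seconds.
With 8 scripts: 46/8 = 23/4 seconds.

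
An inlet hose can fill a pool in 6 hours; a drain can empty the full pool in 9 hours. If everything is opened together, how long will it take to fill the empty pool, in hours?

18 hours

Net rate = 1/6 − 1/9 = (3 − 2)/18 = 1/18 per hour.
Filling time = 1 ÷ (1/18) = 18 hours.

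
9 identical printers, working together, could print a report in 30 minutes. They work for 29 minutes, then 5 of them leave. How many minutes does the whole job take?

125/4 minutes

One printer does 1/270 of the job per minute.
After 29 minutes with 9 printers, 29/30 is done (1/30 left).
With 4 printers the rate is 4/270 = 2/135, so the rest takes 1/30 ÷ 2/135 = 9/4 minutes.
Total = 29 + 9/4 = 125/4 minutes.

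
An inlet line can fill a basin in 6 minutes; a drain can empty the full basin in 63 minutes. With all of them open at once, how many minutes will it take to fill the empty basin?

126/19 minutes

Net rate = 1/6 − 1/63 = (21 − 2)/126 = 19/126 per minute.
Filling time = 1 ÷ (19/126) = 126/19 minutes.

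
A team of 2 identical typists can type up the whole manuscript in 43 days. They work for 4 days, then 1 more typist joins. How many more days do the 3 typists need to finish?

26 days

One typist does 1/86 of the job per day.
After 4 days with 2 typists, 4/43 is done (39/43 left).
With 3 typists the rate is 3/86, so the rest takes 39/43 ÷ 3/86 = 26 days.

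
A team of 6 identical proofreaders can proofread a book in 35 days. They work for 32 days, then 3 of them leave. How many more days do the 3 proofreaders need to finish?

One proofreader does 1/210 of the job per day.
After 32 days with 6 proofreaders, 32/35 is done (3/35 left).
With 3 proofreaders the rate is 3/210 = 1/70, so the rest takes 3/35 ÷ 1/70 = 6 days.

6 days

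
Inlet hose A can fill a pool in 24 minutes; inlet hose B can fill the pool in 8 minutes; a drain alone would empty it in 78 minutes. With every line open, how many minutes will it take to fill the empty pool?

13/2 minutes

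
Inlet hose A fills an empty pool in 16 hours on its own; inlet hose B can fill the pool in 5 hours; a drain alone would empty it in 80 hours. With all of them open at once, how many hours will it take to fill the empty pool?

Net rate = 1/16 + 1/5 − 1/80 = (5 + 16 − 1)/80 = 20/80 = 1/4 per hour.
Filling time = 1 ÷ (1/4) = 4 hours.

4 hours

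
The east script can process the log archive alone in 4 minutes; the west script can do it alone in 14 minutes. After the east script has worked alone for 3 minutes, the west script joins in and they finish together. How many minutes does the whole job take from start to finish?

34/9 minutes

In 3 minutes the east script does 3/4 of the job, leaving 1/4.
The east script and the west script together work at 9/28 per minute, so finishing takes 1/4 ÷ 9/28 = 7/9 minutes.
Total time = 3 + 7/9 = 34/9 minutes.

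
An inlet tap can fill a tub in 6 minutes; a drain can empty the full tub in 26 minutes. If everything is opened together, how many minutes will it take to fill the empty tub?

Net rate = 1/6 − 1/26 = (13 − 3)/78 = 10/78 = 5/39 per minute.
Filling time = 1 ÷ (5/39) = 39/5 minutes.

39/5 minutes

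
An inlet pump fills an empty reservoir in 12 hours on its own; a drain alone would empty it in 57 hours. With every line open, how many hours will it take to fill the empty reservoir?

76/5 hours

Net rate = 1/12 − 1/57 = (19 − 4)/228 = 15/228 = 5/76 per hour.
Filling time = 1 ÷ (5/76) = 76/5 hours.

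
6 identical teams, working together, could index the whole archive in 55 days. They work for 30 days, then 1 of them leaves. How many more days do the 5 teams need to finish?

30 days

One team does 1/330 of the job per day.
After 30 days with 6 teams, 6/11 is done (5/11 left).
With 5 teams the rate is 5/330 = 1/66, so the rest takes 5/11 ÷ 1/66 = 30 days.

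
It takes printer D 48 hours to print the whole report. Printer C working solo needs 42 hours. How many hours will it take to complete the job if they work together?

112/5 hours

With two workers the combined time is the product over the sum: 48·42/(48+42) = 2016/90 = 112/5 hours.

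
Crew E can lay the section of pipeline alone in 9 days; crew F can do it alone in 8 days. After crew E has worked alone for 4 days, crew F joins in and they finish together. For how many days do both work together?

40/17 days

In 4 days crew E does 4/9 of the job, leaving 5/9.
Crew E and crew F together work at 17/72 per day, so finishing takes 5/9 ÷ 17/72 = 40/17 days.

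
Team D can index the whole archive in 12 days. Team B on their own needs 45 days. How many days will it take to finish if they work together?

180/19 days

Combined rate: 1/12 + 1/45 = (15 + 4)/180 = 19/180 per day.
Time = 1 ÷ (19/180) = 180/19 days.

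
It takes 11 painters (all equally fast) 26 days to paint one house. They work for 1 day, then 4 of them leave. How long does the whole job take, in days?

One painter does 1/286 of the job per day.
After 1 day with 11 painters, 1/26 is done (25/26 left).
With 7 painters the rate is 7/286, so the rest takes 25/26 ÷ 7/286 = 275/7 days.
Total = 1 + 275/7 = 282/7 days.

282/7 days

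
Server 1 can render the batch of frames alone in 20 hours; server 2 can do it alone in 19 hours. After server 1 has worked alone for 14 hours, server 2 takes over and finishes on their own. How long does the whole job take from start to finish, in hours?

In 14 hours server 1 does 14/20 = 7/10 of the job, leaving 3/10.
Server 2 works at 1/19 per hour, so finishing takes 3/10 ÷ 1/19 = 57/10 hours.
Total time = 14 + 57/10 = 197/10 hours.

197/10 hours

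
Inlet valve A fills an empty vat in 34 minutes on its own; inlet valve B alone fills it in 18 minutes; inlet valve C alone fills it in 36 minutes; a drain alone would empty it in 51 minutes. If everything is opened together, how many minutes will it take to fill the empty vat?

Net rate = 1/34 + 1/18 + 1/36 − 1/51 = (18 + 34 + 17 − 12)/612 = 57/612 = 19/204 per minute.
Filling time = 1 ÷ (19/204) = 204/19 minutes.

204/19 minutes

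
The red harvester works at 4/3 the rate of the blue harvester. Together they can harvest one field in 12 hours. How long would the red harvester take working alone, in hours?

21 hours

Let the blue harvester's rate be r; then the red harvester's rate is (4/3)r, so together (4/3 + 1)r = (7/3)r = 1/12.
Thus r = 1/28 per hour.
The blue harvester alone: 28 hours; the red harvester alone: 21 hours.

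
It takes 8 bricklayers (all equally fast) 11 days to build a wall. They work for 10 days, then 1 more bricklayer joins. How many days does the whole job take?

98/9 days

One bricklayer does 1/88 of the job per day.
After 10 days with 8 bricklayers, 10/11 is done (1/11 left).
With 9 bricklayers the rate is 9/88, so the rest takes 1/11 ÷ 9/88 = 8/9 days.
Total = 10 + 8/9 = 98/9 days.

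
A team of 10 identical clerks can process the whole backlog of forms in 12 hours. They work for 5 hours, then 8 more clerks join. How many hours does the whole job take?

One clerk does 1/120 of the job per hour.
After 5 hours with 10 clerks, 5/12 is done (7/12 left).
With 18 clerks the rate is 18/120 = 3/20, so the rest takes 7/12 ÷ 3/20 = 35/9 hours.
Total = 5 + 35/9 = 80/9 hours.

80/9 hours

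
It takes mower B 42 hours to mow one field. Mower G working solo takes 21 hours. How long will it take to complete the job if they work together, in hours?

Combined rate: 1/42 + 1/21 = (1 + 2)/42 = 3/42 = 1/14 per hour.
Time = 1 ÷ (1/14) = 14 hours.

14 hours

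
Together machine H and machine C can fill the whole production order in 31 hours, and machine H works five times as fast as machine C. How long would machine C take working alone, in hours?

Let machine C's rate be r; then machine H's rate is 5r, so together (5 + 1)r = 6r = 1/31.
Thus r = 1/186 per hour.
Machine C alone: 186 hours; machine H alone: 186/5 hours.

186 hours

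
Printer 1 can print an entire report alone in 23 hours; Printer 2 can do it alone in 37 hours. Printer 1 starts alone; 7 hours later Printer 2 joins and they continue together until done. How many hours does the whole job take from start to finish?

253/15 hours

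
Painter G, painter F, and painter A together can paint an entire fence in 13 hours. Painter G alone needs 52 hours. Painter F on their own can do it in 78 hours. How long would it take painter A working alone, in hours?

Combined rate is 1/13 per hour.
Known contribution: 1/52 + 1/78 = (3 + 2)/156 = 5/156 per hour.
So painter A's rate is 1/13 − 5/156 = 7/156, meaning 156/7 hours alone.

156/7 hours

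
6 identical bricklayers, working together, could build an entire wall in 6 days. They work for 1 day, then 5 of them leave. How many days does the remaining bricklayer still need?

30 days

One bricklayer does 1/36 of the job per day.
After 1 day with 6 bricklayers, 1/6 is done (5/6 left).
With 1 bricklayer the rate is 1/36, so the rest takes 5/6 ÷ 1/36 = 30 days.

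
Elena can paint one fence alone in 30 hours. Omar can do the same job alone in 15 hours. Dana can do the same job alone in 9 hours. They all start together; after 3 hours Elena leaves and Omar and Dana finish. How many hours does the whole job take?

81/16 hours

In the first 3 hours the combined rate is 19/90, so 19/30 of the job is done, leaving 11/30.
After Elena leaves the rate is 8/45 per hour; the remaining 11/30 takes 33/16 hours.
Total = 3 + 33/16 = 81/16 hours.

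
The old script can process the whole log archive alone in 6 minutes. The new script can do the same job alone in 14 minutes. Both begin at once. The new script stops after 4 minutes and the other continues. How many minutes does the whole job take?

30/7 minutes

In the first 4 minutes the combined rate is 5/21, so 20/21 of the job is done, leaving 1/21.
After the new script leaves the rate is 1/6 per minute; the remaining 1/21 takes 2/7 minutes.
Total = 4 + 2/7 = 30/7 minutes.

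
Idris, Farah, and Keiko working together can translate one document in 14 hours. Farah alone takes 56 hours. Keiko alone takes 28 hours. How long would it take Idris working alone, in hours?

56 hours

Combined rate is 1/14 per hour.
Known contribution: 1/56 + 1/28 = (1 + 2)/56 = 3/56 per hour.
So Idris's rate is 1/14 − 3/56 = 1/56, meaning 56 hours alone.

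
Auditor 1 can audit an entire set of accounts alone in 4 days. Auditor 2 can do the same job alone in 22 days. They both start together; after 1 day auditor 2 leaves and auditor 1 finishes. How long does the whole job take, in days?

42/11 days

In the first 1 day the combined rate is 13/44, so 13/44 of the job is done, leaving 31/44.
After auditor 2 leaves the rate is 1/4 per day; the remaining 31/44 takes 31/11 days.
Total = 1 + 31/11 = 42/11 days.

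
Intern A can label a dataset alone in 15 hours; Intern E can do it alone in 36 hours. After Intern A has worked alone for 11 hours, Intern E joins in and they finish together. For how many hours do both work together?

In 11 hours Intern A does 11/15 of the job, leaving 4/15.
Intern A and Intern E together work at 17/180 per hour, so finishing takes 4/15 ÷ 17/180 = 48/17 hours.

48/17 hours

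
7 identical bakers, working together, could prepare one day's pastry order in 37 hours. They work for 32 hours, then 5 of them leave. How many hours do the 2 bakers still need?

35/2 hours

One baker does 1/259 of the job per hour.
After 32 hours with 7 bakers, 32/37 is done (5/37 left).
With 2 bakers the rate is 2/259, so the rest takes 5/37 ÷ 2/259 = 35/2 hours.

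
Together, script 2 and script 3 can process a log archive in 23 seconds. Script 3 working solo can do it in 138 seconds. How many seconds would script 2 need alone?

138/5 seconds

Combined rate is 1/23 per second.
Known contribution: 1/138 per second.
So script 2's rate is 1/23 − 1/138 = 5/138, meaning 138/5 seconds alone.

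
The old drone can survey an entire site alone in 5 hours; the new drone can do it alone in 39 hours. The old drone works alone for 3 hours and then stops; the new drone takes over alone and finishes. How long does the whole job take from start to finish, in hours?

93/5 hours

In 3 hours the old drone does 3/5 of the job, leaving 2/5.
The new drone works at 1/39 per hour, so finishing takes 2/5 ÷ 1/39 = 78/5 hours.
Total time = 3 + 78/5 = 93/5 hours.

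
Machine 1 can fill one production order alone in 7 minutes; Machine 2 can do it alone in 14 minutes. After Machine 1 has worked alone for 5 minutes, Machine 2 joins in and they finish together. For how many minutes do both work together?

In 5 minutes Machine 1 does 5/7 of the job, leaving 2/7.
Machine 1 and Machine 2 together work at 3/14 per minute, so finishing takes 2/7 ÷ 3/14 = 4/3 minutes.

4/3 minutes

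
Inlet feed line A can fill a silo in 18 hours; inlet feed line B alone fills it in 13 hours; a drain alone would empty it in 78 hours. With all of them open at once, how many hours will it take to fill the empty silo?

Net rate = 1/18 + 1/13 − 1/78 = (13 + 18 − 3)/234 = 28/234 = 14/117 per hour.
Filling time = 1 ÷ (14/117) = 117/14 hours.

117/14 hours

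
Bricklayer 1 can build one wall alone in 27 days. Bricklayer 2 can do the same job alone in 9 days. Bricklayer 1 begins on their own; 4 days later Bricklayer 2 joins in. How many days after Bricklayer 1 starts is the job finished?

39/4 days

In the first 4 days Bricklayer 1 alone does 4/27 of the job, leaving 23/27.
Once everyone is working, combined rate: 1/27 + 1/9 = (1 + 3)/27 = 4/27 per day.
Remaining 23/27 at 4/27 per day takes 23/4 days.
Total from the start = 4 + 23/4 = 39/4 days.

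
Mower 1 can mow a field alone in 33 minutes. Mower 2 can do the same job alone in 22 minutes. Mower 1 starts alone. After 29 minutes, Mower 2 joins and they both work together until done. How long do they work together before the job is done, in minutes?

In the first 29 minutes Mower 1 alone does 29/33 of the job, leaving 4/33.
Once everyone is working, combined rate: 1/33 + 1/22 = (2 + 3)/66 = 5/66 per minute.
Remaining 4/33 at 5/66 per minute takes 8/5 minutes.

8/5 minutes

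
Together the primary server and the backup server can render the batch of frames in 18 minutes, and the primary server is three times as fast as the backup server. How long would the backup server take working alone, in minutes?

Let the backup server's rate be r; then the primary server's rate is 3r, so together (3 + 1)r = 4r = 1/18.
Thus r = 1/72 per minute.
The backup server alone: 72 minutes; the primary server alone: 24 minutes.

72 minutes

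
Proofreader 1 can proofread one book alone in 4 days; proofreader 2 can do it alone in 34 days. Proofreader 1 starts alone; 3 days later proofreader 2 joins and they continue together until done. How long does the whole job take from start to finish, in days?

In 3 days proofreader 1 does 3/4 of the job, leaving 1/4.
Proofreader 1 and proofreader 2 together work at 19/68 per day, so finishing takes 1/4 ÷ 19/68 = 17/19 days.
Total time = 3 + 17/19 = 74/19 days.

74/19 days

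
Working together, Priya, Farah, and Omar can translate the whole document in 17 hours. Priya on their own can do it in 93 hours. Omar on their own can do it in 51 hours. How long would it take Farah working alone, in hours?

Combined rate is 1/17 per hour.
Known contribution: 1/93 + 1/51 = (17 + 31)/1581 = 48/1581 = 16/527 per hour.
So Farah's rate is 1/17 − 16/527 = 15/527, meaning 527/15 hours alone.

527/15 hours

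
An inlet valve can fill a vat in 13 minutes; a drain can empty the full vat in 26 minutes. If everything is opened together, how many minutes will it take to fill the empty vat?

Net rate = 1/13 − 1/26 = (2 − 1)/26 = 1/26 per minute.
Filling time = 1 ÷ (1/26) = 26 minutes.

26 minutes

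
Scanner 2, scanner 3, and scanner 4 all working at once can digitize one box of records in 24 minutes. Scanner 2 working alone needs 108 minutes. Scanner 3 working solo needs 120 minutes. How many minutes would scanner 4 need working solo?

540/13 minutes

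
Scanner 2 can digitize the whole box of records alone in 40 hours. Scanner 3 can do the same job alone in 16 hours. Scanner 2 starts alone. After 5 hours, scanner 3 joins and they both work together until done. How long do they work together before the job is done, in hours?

10 hours

In the first 5 hours scanner 2 alone does 5/40 = 1/8 of the job, leaving 7/8.
Once everyone is working, combined rate: 1/40 + 1/16 = (2 + 5)/80 = 7/80 per hour.
Remaining 7/8 at 7/80 per hour takes 10 hours.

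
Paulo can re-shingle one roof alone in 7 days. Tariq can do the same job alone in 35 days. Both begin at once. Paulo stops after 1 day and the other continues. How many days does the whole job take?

In the first 1 day the combined rate is 6/35, so 6/35 of the job is done, leaving 29/35.
After Paulo leaves the rate is 1/35 per day; the remaining 29/35 takes 29 days.
Total = 1 + 29 = 30 days.

30 days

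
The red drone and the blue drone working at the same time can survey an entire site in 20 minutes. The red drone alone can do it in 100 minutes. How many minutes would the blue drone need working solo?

Combined rate is 1/20 per minute.
Known contribution: 1/100 per minute.
So the blue drone's rate is 1/20 − 1/100 = 1/25, meaning 25 minutes alone.

25 minutes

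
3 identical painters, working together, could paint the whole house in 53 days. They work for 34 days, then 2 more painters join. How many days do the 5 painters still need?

One painter does 1/159 of the job per day.
After 34 days with 3 painters, 34/53 is done (19/53 left).
With 5 painters the rate is 5/159, so the rest takes 19/53 ÷ 5/159 = 57/5 days.

57/5 days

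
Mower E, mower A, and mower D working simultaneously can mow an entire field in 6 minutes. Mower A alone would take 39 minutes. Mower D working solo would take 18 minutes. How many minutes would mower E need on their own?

117/10 minutes

Combined rate is 1/6 per minute.
Known contribution: 1/39 + 1/18 = (6 + 13)/234 = 19/234 per minute.
So mower E's rate is 1/6 − 19/234 = 10/117, meaning 117/10 minutes alone.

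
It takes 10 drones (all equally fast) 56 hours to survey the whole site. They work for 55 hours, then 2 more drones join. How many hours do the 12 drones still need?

5/6 hours

One drone does 1/560 of the job per hour.
After 55 hours with 10 drones, 55/56 is done (1/56 left).
With 12 drones the rate is 12/560 = 3/140, so the rest takes 1/56 ÷ 3/140 = 5/6 hours.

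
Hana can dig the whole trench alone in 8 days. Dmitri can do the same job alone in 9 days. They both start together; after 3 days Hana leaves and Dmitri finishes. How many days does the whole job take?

45/8 days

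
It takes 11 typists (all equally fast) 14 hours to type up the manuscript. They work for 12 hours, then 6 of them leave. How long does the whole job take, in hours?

82/5 hours

One typist does 1/154 of the job per hour.
After 12 hours with 11 typists, 6/7 is done (1/7 left).
With 5 typists the rate is 5/154, so the rest takes 1/7 ÷ 5/154 = 22/5 hours.
Total = 12 + 22/5 = 82/5 hours.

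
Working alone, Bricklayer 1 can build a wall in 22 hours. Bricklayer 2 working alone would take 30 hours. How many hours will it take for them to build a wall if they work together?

165/13 hours

Combined rate: 1/22 + 1/30 = (15 + 11)/330 = 26/330 = 13/165 per hour.
Time = 1 ÷ (13/165) = 165/13 hours.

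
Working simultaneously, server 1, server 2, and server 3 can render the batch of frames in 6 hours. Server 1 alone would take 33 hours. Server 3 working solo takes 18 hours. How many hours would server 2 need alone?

99/8 hours

Combined rate is 1/6 per hour.
Known contribution: 1/33 + 1/18 = (6 + 11)/198 = 17/198 per hour.
So server 2's rate is 1/6 − 17/198 = 8/99, meaning 99/8 hours alone.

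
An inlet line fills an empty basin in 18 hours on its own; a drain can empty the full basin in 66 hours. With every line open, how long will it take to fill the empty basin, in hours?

99/4 hours

Net rate = 1/18 − 1/66 = (11 − 3)/198 = 8/198 = 4/99 per hour.
Filling time = 1 ÷ (4/99) = 99/4 hours.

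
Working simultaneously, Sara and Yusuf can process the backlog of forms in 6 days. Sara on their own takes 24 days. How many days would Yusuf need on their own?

8 days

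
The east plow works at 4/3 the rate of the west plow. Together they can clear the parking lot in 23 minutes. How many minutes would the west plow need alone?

Let the west plow's rate be r; then the east plow's rate is (4/3)r, so together (4/3 + 1)r = (7/3)r = 1/23.
Thus r = 3/161 per minute.
The west plow alone: 161/3 minutes; the east plow alone: 161/4 minutes.

161/3 minutes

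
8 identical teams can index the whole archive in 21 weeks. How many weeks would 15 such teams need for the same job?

56/5 weeks

Total work is 8·21 = 168 team-weeks.
With 15 teams: 168/15 = 56/5 weeks.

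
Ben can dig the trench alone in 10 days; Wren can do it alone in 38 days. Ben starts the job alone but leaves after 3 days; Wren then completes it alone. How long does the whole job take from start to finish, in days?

In 3 days Ben does 3/10 of the job, leaving 7/10.
Wren works at 1/38 per day, so finishing takes 7/10 ÷ 1/38 = 133/5 days.
Total time = 3 + 133/5 = 148/5 days.

148/5 days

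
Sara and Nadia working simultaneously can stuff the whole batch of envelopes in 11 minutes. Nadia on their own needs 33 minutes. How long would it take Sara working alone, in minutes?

33/2 minutes

Combined rate is 1/11 per minute.
Known contribution: 1/33 per minute.
So Sara's rate is 1/11 − 1/33 = 2/33, meaning 33/2 minutes alone.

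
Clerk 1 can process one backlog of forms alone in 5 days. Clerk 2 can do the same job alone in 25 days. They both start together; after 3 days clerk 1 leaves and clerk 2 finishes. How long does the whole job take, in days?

10 days

In the first 3 days the combined rate is 6/25, so 18/25 of the job is done, leaving 7/25.
After clerk 1 leaves the rate is 1/25 per day; the remaining 7/25 takes 7 days.
Total = 3 + 7 = 10 days.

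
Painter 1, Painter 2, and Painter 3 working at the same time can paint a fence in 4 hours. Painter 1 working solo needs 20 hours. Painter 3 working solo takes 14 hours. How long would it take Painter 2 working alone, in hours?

Combined rate is 1/4 per hour.
Known contribution: 1/20 + 1/14 = (7 + 10)/140 = 17/140 per hour.
So Painter 2's rate is 1/4 − 17/140 = 9/70, meaning 70/9 hours alone.

70/9 hours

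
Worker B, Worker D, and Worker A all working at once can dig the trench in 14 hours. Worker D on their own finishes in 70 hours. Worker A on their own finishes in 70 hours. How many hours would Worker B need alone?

70/3 hours

Combined rate is 1/14 per hour.
Known contribution: 1/70 + 1/70 = (1 + 1)/70 = 2/70 = 1/35 per hour.
So Worker B's rate is 1/14 − 1/35 = 3/70, meaning 70/3 hours alone.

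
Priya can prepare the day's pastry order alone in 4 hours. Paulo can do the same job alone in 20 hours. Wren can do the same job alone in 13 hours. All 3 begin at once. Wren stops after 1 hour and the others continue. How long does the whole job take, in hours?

In the first 1 hour the combined rate is 49/130, so 49/130 of the job is done, leaving 81/130.
After Wren leaves the rate is 3/10 per hour; the remaining 81/130 takes 27/13 hours.
Total = 1 + 27/13 = 40/13 hours.

40/13 hours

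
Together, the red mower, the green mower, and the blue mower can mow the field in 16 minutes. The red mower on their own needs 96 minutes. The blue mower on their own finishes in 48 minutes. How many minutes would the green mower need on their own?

Combined rate is 1/16 per minute.
Known contribution: 1/96 + 1/48 = (1 + 2)/96 = 3/96 = 1/32 per minute.
So the green mower's rate is 1/16 − 1/32 = 1/32, meaning 32 minutes alone.

32 minutes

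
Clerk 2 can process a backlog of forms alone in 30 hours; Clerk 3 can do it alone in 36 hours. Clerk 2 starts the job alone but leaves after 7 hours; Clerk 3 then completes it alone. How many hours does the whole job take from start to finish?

In 7 hours Clerk 2 does 7/30 of the job, leaving 23/30.
Clerk 3 works at 1/36 per hour, so finishing takes 23/30 ÷ 1/36 = 138/5 hours.
Total time = 7 + 138/5 = 173/5 hours.

173/5 hours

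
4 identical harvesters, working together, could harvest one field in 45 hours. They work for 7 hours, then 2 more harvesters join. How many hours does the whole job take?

97/3 hours

One harvester does 1/180 of the job per hour.
After 7 hours with 4 harvesters, 7/45 is done (38/45 left).
With 6 harvesters the rate is 6/180 = 1/30, so the rest takes 38/45 ÷ 1/30 = 76/3 hours.
Total = 7 + 76/3 = 97/3 hours.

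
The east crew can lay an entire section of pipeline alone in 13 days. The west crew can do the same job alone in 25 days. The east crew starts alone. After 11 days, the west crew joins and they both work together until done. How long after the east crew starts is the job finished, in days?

234/19 days

In the first 11 days the east crew alone does 11/13 of the job, leaving 2/13.
Once everyone is working, combined rate: 1/13 + 1/25 = (25 + 13)/325 = 38/325 per day.
Remaining 2/13 at 38/325 per day takes 25/19 days.
Total from the start = 11 + 25/19 = 234/19 days.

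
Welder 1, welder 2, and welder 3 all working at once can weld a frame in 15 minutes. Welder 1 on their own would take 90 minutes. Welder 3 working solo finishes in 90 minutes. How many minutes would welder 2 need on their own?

Combined rate is 1/15 per minute.
Known contribution: 1/90 + 1/90 = (1 + 1)/90 = 2/90 = 1/45 per minute.
So welder 2's rate is 1/15 − 1/45 = 2/45, meaning 45/2 minutes alone.

45/2 minutes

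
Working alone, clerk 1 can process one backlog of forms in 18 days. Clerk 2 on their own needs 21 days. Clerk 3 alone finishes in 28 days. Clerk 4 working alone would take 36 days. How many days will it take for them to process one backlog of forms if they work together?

Combined rate: 1/18 + 1/21 + 1/28 + 1/36 = (14 + 12 + 9 + 7)/252 = 42/252 = 1/6 per day.
Time = 1 ÷ (1/6) = 6 days.

6 days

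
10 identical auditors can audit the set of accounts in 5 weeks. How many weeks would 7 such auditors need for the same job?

Total work is 10·5 = 50 auditor-weeks.
With 7 auditors: 50/7 weeks.

50/7 weeks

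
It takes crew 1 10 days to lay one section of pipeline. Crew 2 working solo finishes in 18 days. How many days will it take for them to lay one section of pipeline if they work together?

45/7 days

Combined rate: 1/10 + 1/18 = (9 + 5)/90 = 14/90 = 7/45 per day.
Time = 1 ÷ (7/45) = 45/7 days.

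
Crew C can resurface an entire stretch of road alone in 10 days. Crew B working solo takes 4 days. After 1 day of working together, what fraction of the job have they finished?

Combined rate: 1/10 + 1/4 = (2 + 5)/20 = 7/20 per day.
In 1 day they complete 1·7/20 = 7/20 of the job.

7/20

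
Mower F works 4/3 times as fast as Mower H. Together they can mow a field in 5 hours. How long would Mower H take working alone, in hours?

Let Mower H's rate be r; then Mower F's rate is (4/3)r, so together (4/3 + 1)r = (7/3)r = 1/5.
Thus r = 3/35 per hour.
Mower H alone: 35/3 hours; Mower F alone: 35/4 hours.

35/3 hours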